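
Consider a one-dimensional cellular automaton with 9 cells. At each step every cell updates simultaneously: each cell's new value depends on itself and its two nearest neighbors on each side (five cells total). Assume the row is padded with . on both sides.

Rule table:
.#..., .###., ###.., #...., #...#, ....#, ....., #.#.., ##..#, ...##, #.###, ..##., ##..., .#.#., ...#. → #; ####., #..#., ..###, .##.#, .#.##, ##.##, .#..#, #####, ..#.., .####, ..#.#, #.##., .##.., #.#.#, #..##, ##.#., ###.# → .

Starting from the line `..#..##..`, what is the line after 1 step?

##...#.##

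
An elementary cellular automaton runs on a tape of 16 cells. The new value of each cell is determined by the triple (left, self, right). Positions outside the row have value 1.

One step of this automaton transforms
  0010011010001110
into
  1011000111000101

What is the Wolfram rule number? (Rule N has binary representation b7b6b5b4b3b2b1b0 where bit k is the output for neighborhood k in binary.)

180

position 13: 111 → 1  (bit 7 = 1)
position 6: 110 → 0  (bit 6 = 0)
position 7: 101 → 1  (bit 5 = 1)
position 0: 100 → 1  (bit 4 = 1)
position 5: 011 → 0  (bit 3 = 0)
position 2: 010 → 1  (bit 2 = 1)
position 1: 001 → 0  (bit 1 = 0)
position 10: 000 → 0  (bit 0 = 0)
bits b7..b0 = 10110100 = 180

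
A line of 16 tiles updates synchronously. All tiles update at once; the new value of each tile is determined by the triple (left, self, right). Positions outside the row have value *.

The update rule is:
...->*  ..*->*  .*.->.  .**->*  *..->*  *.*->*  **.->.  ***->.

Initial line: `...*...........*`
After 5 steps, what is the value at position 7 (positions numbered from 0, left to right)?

*

***.************
...**...........
****.***********
....**..........
*****.**********
position 7 holds *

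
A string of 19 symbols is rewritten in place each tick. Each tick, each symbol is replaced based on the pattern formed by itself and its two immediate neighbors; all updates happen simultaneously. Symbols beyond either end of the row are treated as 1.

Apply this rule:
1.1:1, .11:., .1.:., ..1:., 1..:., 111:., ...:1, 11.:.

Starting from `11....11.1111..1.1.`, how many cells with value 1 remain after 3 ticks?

5

...11...1.......1.1
.1....1...11111..1.
1..11...1.........1
count of 1: 5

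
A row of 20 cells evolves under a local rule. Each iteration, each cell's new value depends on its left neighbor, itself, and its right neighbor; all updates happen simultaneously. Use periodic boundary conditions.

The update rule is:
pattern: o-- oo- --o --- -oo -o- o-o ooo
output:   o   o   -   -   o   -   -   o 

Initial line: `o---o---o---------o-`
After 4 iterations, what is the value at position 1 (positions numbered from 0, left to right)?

-

-o---o---o----------
--o---o---o---------
---o---o---o--------
----o---o---o-------
position 1 holds -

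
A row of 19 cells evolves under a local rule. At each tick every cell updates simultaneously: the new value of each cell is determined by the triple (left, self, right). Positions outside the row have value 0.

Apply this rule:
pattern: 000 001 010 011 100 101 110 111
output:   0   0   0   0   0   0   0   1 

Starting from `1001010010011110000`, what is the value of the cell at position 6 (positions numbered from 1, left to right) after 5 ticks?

0

0000000000001100000
0000000000000000000
0000000000000000000  (fixed point — unchanged through tick 5)
position 6 holds 0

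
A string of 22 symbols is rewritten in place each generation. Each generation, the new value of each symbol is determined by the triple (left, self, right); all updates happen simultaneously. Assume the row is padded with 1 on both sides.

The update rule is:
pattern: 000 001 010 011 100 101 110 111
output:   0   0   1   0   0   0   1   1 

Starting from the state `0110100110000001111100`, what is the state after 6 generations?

0010100010000000111100
0010100010000000011100
0010100010000000001100
0010100010000000000100
0010100010000000000100  (fixed point — unchanged through generation 6)

0010100010000000000100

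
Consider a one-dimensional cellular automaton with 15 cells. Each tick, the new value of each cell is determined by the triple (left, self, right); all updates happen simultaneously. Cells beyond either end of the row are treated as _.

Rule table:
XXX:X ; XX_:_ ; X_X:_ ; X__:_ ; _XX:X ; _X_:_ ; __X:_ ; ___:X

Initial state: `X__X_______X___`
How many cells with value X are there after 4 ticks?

10

_____XXXXX___XX
XXXX_XXXX__X_X_
XXX__XXX_______
XX___XX__XXXXXX
count of X: 10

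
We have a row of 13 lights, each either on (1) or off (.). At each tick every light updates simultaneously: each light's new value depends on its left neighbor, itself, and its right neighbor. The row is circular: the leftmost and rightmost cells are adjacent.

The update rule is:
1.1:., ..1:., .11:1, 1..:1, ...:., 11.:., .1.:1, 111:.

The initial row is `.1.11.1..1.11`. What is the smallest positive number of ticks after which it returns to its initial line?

2

.1.1..11.1.1.
.1.11.1..1.11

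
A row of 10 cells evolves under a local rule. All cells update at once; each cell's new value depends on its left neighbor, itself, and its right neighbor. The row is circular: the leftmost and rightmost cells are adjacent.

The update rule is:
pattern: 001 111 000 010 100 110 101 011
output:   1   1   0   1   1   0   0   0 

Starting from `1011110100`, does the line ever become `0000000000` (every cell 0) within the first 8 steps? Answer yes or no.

1001100111
0110011011
0001100000
0010010000
0111111000
1011110100  (repeats step 0; period 6)
step 8: 0110011011
step 8 is 0110011011, still not uniform 0

no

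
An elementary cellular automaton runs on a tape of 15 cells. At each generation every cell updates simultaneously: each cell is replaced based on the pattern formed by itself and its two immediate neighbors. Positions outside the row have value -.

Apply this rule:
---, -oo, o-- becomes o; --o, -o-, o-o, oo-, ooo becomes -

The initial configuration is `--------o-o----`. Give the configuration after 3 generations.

ooooooo----oooo
o------ooo-o---
-ooooo-o----ooo

-ooooo-o----ooo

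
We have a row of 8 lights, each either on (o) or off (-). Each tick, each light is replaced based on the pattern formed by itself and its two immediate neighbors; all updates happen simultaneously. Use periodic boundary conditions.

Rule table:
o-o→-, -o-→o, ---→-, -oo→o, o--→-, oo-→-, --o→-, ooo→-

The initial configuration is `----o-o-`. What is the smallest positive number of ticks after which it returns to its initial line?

1

tick 1: ----o-o-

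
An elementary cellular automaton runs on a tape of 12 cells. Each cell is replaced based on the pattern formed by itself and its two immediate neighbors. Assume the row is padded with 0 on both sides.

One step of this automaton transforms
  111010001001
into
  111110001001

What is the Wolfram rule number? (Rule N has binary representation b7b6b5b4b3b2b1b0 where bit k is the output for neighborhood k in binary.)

position 1: 111 → 1  (bit 7 = 1)
position 2: 110 → 1  (bit 6 = 1)
position 3: 101 → 1  (bit 5 = 1)
position 5: 100 → 0  (bit 4 = 0)
position 0: 011 → 1  (bit 3 = 1)
position 4: 010 → 1  (bit 2 = 1)
position 7: 001 → 0  (bit 1 = 0)
position 6: 000 → 0  (bit 0 = 0)
bits b7..b0 = 11101100 = 236

236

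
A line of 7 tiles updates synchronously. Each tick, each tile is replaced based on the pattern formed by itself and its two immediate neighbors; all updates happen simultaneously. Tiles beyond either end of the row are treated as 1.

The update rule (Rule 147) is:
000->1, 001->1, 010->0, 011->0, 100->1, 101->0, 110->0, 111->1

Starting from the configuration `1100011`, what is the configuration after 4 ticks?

tick 1: 1011101
tick 2: 0001000
tick 3: 1110111
tick 4: 1100011

1100011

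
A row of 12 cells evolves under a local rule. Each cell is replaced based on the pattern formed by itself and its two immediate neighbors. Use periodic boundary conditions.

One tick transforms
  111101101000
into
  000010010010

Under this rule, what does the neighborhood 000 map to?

1

At position 10 the neighborhood is 000; the next row has 1 there.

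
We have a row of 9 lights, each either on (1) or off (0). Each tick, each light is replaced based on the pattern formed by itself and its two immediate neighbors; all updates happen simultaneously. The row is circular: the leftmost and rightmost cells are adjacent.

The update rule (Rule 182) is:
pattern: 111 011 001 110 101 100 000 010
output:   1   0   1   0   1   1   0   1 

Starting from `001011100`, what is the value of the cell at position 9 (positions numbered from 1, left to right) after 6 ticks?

0

011101010
101011111
011101111
101010110
111111001
111110110
position 9 holds 0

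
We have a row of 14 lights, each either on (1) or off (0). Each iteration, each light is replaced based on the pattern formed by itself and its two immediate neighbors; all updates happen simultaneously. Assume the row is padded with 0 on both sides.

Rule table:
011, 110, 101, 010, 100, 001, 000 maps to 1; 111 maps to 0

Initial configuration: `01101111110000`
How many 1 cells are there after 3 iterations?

11111000011111
10001111110001
11111000011111
count of 1: 10

10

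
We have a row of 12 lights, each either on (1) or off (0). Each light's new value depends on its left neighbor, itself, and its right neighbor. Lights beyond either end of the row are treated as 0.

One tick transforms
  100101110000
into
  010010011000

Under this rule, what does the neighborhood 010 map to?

0

At position 0 the neighborhood is 010; the next row has 0 there.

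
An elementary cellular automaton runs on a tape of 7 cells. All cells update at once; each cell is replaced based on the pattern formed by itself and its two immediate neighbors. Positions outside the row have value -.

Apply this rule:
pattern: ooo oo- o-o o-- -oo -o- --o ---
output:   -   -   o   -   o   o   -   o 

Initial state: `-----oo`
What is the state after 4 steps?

oooo-o-
o---oo-
o-o-o--
ooooo-o

ooooo-o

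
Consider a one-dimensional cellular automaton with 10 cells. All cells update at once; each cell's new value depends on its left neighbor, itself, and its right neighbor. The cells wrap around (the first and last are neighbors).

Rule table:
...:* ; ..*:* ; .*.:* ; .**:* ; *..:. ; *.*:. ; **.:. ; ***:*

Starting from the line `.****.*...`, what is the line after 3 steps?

****..*.**
***..**.**
**..**..**

**..**..**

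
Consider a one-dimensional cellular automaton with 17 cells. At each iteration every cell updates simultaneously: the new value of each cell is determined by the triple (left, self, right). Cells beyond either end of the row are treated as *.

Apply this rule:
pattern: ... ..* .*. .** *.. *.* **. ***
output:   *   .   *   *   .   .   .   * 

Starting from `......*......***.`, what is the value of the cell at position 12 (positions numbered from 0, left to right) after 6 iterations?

iteration 1: .****.*.****.**..
iteration 2: .***..*.***..*...
iteration 3: .**...*.**...*.*.
iteration 4: .*..*.*.*..*.*.*.
iteration 5: .*..*.*.*..*.*.*.  (fixed point — unchanged through iteration 6)
position 12 holds .

.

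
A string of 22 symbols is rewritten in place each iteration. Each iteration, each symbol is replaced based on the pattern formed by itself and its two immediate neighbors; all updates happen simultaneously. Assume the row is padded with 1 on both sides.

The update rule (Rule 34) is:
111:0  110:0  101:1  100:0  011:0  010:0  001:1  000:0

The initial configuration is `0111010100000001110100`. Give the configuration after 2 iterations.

0001010000000100010010

1000101000000010001001
0001010000000100010010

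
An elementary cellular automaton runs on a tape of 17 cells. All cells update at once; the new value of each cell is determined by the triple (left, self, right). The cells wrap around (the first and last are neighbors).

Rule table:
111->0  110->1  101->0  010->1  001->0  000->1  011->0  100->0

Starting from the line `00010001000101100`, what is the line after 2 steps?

step 1: 11010101010100101
step 2: 01010101010100100

01010101010100100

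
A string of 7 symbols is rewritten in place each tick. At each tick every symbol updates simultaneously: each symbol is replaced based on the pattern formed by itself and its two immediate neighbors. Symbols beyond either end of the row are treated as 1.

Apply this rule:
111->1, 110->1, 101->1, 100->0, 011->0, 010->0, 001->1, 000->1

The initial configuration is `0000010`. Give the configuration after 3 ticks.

tick 1: 0111101
tick 2: 1011110
tick 3: 1101111

1101111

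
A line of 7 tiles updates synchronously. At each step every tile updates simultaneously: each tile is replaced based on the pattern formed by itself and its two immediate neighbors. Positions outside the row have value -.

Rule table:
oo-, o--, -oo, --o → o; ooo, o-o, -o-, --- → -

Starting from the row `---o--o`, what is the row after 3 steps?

o-ooo-o

--o-oo-
-o--ooo
o-ooo-o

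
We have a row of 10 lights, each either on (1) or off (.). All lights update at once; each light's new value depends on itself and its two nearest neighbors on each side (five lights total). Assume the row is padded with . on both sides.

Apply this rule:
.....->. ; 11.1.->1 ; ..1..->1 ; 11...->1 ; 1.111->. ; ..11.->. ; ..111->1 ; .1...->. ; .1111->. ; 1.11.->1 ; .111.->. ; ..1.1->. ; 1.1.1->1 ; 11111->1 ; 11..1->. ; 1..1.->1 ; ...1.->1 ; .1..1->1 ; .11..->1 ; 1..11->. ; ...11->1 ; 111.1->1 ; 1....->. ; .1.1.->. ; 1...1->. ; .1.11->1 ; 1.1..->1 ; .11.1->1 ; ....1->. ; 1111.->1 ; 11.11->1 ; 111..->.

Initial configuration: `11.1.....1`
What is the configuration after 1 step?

.111....11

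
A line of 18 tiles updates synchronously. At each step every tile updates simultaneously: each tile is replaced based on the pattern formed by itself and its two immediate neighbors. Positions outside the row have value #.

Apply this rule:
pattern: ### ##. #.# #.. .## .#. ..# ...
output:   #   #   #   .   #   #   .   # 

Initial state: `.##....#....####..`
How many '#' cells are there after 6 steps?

16

step 1: ###.##.#.##.####..
step 2: ################..
step 3: ################..  (fixed point — unchanged through step 6)
count of #: 16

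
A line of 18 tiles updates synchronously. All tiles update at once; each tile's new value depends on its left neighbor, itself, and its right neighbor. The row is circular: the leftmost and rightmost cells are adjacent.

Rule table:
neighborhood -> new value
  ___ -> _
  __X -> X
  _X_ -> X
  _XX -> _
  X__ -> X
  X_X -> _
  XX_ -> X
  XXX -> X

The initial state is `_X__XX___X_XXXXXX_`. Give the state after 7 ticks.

XXXXXXXXXXXXX_XX__

XXXX_XX_XX__XXXXXX
XXXX__X__XXX_XXXXX
XXXXXXXXX_XX__XXXX
XXXXXXXXX__XXX_XXX
XXXXXXXXXXX_XX__XX
XXXXXXXXXXX__XXX_X
XXXXXXXXXXXXX_XX__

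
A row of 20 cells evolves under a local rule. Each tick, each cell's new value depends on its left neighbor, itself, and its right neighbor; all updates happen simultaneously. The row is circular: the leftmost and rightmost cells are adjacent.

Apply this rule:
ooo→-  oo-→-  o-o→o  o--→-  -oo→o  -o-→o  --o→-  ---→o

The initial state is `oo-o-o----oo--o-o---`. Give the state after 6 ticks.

-o-o--oo-o---o--oo--

o-oooo-oo-o---ooo-o-
ooo---oo-oo-o-o--ooo
----o-o-oo-oooo--o--
ooo-ooooo-oo-----o-o
---oo----oo--ooo-ooo
-o-o--oo-o---o--oo--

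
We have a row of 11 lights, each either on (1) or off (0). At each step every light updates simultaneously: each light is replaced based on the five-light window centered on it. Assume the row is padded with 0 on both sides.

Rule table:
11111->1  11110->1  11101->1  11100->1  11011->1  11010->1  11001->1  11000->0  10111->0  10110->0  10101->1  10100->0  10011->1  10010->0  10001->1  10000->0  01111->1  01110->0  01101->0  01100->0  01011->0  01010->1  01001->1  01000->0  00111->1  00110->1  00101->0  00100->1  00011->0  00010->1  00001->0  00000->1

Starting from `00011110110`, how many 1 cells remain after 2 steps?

10011111000
11111111001
count of 1: 9

9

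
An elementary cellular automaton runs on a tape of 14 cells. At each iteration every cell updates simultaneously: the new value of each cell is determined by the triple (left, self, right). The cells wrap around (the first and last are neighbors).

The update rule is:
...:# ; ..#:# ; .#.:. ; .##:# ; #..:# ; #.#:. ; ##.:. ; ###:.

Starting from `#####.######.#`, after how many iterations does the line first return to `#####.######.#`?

14

......#......#
######.######.
#......#......
.######.######
.#......#.....
#.######.#####
..#......#....
##.######.####
...#......#...
###.######.###
....#......#..
####.######.##
.....#......#.
#####.######.#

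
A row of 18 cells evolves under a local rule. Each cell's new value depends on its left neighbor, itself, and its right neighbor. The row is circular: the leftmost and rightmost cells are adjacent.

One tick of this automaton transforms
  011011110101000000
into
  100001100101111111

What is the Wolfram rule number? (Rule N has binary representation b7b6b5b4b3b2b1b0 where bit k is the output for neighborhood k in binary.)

position 5: 111 → 1  (bit 7 = 1)
position 2: 110 → 0  (bit 6 = 0)
position 3: 101 → 0  (bit 5 = 0)
position 12: 100 → 1  (bit 4 = 1)
position 1: 011 → 0  (bit 3 = 0)
position 9: 010 → 1  (bit 2 = 1)
position 0: 001 → 1  (bit 1 = 1)
position 13: 000 → 1  (bit 0 = 1)
bits b7..b0 = 10010111 = 151

151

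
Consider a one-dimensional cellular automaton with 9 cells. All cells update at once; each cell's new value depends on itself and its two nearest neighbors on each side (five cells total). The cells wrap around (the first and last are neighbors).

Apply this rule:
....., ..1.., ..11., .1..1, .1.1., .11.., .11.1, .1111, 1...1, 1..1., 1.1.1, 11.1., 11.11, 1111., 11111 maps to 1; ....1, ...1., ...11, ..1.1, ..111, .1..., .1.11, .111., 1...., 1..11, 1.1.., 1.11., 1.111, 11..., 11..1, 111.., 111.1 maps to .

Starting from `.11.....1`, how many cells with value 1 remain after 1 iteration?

2

..1..1...
count of 1: 2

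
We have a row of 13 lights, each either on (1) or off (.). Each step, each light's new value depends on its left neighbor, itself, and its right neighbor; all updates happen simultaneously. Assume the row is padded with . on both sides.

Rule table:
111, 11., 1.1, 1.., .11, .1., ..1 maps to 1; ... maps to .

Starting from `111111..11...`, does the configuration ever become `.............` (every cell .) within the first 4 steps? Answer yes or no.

no

11111111111..
111111111111.
1111111111111
1111111111111
step 4 is 1111111111111, still not uniform .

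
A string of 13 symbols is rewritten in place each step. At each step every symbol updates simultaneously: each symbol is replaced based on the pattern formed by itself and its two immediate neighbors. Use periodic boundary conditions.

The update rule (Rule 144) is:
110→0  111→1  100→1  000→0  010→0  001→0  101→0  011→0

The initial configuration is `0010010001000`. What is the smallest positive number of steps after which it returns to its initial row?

0001001000100
0000100100010
0000010010001
1000001001000
0100000100100
0010000010010
0001000001001
1000100000100
0100010000010
0010001000001
1001000100000
0100100010000
0010010001000

13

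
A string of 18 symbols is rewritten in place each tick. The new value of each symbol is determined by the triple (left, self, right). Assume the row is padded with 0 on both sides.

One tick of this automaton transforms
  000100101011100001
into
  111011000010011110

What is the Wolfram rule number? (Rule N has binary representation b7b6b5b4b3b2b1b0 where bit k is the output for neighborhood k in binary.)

27

position 11: 111 → 0  (bit 7 = 0)
position 12: 110 → 0  (bit 6 = 0)
position 7: 101 → 0  (bit 5 = 0)
position 4: 100 → 1  (bit 4 = 1)
position 10: 011 → 1  (bit 3 = 1)
position 3: 010 → 0  (bit 2 = 0)
position 2: 001 → 1  (bit 1 = 1)
position 0: 000 → 1  (bit 0 = 1)
bits b7..b0 = 00011011 = 27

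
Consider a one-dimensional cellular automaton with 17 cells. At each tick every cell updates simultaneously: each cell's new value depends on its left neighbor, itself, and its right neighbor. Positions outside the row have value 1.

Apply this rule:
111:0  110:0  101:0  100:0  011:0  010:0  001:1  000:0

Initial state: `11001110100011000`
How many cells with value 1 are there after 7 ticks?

4

00010000000100001
00100000001000010
01000000010000100
00000000100001001
00000001000010010
00000010000100100
00000100001001001
count of 1: 4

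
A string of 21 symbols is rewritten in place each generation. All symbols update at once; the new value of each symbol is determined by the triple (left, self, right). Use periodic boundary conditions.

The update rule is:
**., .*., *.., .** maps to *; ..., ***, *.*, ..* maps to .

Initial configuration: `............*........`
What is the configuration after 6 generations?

............*.*.***..

............**.......
............***......
............*.**.....
............*.***....
............*.*.**...
............*.*.***..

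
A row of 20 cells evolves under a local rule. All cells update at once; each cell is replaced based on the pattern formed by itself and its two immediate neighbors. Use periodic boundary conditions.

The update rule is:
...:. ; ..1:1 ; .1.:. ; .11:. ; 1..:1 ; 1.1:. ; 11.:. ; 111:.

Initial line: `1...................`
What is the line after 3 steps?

.1.................1
..1...............1.
.1.1.............1.1

.1.1.............1.1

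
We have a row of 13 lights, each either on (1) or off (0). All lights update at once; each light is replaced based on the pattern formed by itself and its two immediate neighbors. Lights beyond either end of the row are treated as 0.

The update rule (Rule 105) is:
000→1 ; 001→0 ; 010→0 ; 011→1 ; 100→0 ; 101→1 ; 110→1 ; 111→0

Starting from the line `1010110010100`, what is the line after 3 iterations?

1011101001111

0101110001001
0011010100000
1011101001111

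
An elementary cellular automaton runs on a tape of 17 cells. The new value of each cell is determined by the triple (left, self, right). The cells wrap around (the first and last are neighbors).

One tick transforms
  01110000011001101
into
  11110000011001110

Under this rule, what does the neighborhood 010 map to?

0

At position 16 the neighborhood is 010; the next row has 0 there.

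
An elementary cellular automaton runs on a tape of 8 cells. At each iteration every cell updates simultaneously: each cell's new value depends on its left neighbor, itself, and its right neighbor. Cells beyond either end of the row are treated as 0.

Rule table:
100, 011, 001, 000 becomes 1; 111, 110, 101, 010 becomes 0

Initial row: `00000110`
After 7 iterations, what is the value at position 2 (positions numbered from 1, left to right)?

1

iteration 1: 11111101
iteration 2: 10000000
iteration 3: 01111111
iteration 4: 11000000
iteration 5: 10111111
iteration 6: 00100000
iteration 7: 11011111
position 2 holds 1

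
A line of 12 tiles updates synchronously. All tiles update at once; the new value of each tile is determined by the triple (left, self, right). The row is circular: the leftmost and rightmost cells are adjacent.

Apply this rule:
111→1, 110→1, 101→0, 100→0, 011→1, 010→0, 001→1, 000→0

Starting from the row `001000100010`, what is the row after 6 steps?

010001000100
100010001000
000100010001
001000100010  (repeats step 0; period 4)
step 6: 100010001000

100010001000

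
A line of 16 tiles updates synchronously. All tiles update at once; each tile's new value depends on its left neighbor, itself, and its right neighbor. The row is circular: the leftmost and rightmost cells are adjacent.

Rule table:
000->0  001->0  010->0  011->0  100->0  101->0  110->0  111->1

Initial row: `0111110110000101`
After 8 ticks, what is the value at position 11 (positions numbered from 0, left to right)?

0011100000000000
0001000000000000
0000000000000000
0000000000000000  (fixed point — unchanged through tick 8)
position 11 holds 0

0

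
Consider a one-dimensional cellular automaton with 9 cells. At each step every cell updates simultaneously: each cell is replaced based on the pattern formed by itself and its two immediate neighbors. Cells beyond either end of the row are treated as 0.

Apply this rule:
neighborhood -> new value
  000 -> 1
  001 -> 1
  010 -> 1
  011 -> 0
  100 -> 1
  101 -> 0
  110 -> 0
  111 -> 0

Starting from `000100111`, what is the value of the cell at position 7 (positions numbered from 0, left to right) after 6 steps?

1

111111000
000000111
111111000  (repeats step 1; period 2)
step 6: 000000111
position 7 holds 1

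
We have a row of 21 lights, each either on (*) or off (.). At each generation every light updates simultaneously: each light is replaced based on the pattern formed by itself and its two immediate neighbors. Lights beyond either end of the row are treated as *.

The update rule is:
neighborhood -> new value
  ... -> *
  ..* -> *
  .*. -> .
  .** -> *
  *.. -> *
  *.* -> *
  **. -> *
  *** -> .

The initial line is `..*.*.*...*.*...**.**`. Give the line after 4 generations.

**.*.*.***.*.*******.
.**.*.**.**.**.....**
****.***************.
...***.............**

...***.............**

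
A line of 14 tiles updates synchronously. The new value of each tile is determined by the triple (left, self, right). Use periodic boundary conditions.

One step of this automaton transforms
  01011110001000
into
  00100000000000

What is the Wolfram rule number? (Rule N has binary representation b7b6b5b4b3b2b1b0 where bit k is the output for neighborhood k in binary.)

position 4: 111 → 0  (bit 7 = 0)
position 6: 110 → 0  (bit 6 = 0)
position 2: 101 → 1  (bit 5 = 1)
position 7: 100 → 0  (bit 4 = 0)
position 3: 011 → 0  (bit 3 = 0)
position 1: 010 → 0  (bit 2 = 0)
position 0: 001 → 0  (bit 1 = 0)
position 8: 000 → 0  (bit 0 = 0)
bits b7..b0 = 00100000 = 32

32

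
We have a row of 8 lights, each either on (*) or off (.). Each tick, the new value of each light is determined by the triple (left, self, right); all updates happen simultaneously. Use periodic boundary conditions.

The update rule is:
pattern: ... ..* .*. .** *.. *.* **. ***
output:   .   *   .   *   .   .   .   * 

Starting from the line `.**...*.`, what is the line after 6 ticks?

**...*..
*...*..*
...*..**
..*..**.
.*..**..
*..**...

*..**...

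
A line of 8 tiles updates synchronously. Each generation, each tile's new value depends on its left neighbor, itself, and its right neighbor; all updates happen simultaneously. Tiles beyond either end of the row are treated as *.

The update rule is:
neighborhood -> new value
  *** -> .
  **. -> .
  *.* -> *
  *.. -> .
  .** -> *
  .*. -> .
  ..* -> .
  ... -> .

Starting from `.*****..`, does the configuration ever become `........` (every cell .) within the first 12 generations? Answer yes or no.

yes

**......
........
all cells are . at generation 2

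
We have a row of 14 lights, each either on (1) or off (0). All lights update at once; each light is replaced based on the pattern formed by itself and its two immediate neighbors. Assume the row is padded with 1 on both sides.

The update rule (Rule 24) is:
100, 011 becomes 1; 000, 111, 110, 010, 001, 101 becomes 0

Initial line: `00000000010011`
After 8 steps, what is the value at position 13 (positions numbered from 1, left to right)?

0

10000000001010
01000000000000
00100000000000
10010000000000
01001000000000
00100100000000
10010010000000
01001001000000
position 13 holds 0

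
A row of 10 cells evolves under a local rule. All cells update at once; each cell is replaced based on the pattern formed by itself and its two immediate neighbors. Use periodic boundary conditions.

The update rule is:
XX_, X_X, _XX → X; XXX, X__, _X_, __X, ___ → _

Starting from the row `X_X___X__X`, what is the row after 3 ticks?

X_________

tick 1: XX_______X
tick 2: _X_______X
tick 3: X_________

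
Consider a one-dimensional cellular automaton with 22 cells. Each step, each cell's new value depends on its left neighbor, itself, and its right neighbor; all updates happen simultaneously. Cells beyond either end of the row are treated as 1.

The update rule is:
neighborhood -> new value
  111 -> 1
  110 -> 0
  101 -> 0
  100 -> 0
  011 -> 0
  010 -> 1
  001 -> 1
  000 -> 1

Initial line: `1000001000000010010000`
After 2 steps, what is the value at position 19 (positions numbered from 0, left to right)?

0

0011111011111110110111
0101110001111100000011
position 19 holds 0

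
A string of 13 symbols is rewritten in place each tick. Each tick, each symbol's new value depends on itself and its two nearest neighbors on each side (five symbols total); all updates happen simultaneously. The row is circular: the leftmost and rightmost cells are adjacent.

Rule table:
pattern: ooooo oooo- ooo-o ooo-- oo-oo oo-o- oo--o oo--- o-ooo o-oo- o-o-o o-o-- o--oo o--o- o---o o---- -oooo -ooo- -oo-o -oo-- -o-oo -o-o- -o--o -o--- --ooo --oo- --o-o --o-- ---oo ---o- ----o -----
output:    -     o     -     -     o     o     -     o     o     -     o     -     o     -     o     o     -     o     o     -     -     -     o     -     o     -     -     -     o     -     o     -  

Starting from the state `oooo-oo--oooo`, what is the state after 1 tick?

--o-o---oo---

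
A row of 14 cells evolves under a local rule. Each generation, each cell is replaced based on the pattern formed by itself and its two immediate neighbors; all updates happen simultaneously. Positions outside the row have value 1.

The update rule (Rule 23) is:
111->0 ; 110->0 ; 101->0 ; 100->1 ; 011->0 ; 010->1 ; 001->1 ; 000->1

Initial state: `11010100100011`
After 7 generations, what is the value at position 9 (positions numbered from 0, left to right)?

1

00010111111100
11110000000011
00001111111100
11110000000011  (repeats generation 2; period 2)
generation 7: 00001111111100
position 9 holds 1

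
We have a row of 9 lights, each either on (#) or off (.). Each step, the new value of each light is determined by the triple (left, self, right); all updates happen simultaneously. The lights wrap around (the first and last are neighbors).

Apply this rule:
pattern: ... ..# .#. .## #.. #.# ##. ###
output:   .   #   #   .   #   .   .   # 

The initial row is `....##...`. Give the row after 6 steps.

...#..#..
..######.
.#.####.#
.#..##..#
.###..###
..#.##.#.

..#.##.#.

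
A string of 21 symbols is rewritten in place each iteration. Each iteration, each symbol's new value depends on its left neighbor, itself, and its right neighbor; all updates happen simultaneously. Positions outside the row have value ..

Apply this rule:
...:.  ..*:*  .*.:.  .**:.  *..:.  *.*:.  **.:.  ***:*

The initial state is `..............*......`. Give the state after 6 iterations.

.............*.......
............*........
...........*.........
..........*..........
.........*...........
........*............

........*............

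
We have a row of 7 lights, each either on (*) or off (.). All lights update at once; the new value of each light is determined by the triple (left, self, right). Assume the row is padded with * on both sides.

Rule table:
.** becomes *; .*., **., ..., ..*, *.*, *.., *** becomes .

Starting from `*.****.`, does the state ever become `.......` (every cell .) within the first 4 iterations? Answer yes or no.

yes

iteration 1: ..*....
iteration 2: .......
all cells are . at iteration 2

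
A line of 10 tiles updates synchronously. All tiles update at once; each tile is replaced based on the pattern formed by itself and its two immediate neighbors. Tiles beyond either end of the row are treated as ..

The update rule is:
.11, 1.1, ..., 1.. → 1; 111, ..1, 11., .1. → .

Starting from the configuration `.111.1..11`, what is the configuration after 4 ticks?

.1..1..1.1

.1..1.1.1.
..1..1.1.1
1..1..1.1.
.1..1..1.1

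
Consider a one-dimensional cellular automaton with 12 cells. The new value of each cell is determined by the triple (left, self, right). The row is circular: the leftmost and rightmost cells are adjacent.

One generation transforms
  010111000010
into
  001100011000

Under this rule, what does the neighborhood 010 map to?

At position 1 the neighborhood is 010; the next row has 0 there.

0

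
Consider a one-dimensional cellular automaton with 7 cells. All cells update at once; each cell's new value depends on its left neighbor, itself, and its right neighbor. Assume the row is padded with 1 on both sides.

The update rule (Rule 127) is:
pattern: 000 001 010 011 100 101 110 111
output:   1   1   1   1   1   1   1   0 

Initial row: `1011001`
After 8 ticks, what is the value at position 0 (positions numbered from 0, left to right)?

0

1111111
0000000
1111111  (repeats tick 1; period 2)
tick 8: 0000000
position 0 holds 0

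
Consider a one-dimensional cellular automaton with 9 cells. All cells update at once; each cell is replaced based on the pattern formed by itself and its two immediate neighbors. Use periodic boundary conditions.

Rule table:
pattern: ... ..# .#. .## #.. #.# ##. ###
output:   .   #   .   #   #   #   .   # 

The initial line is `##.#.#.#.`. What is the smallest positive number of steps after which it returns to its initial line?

9

step 1: #.#.#.#.#
step 2: .#.#.#.##
step 3: #.#.#.##.
step 4: .#.#.##.#
step 5: #.#.##.#.
step 6: .#.##.#.#
step 7: #.##.#.#.
step 8: .##.#.#.#
step 9: ##.#.#.#.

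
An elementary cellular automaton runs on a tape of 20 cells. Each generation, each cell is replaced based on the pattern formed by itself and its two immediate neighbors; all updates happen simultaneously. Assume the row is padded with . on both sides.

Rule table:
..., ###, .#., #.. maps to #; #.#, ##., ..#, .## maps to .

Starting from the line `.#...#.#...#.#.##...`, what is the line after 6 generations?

.###.#.###.#.#...###
..#..#..#..#.###..#.
#.##.##.##.#..#.#.##
#..........##.#.#...
##########....#.####
.########.###.#..##.

.########.###.#..##.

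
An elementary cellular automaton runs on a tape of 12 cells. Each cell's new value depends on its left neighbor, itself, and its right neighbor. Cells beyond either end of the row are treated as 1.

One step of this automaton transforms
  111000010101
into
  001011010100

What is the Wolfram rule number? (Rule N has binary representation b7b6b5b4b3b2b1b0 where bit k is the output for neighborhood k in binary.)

69

position 0: 111 → 0  (bit 7 = 0)
position 2: 110 → 1  (bit 6 = 1)
position 8: 101 → 0  (bit 5 = 0)
position 3: 100 → 0  (bit 4 = 0)
position 11: 011 → 0  (bit 3 = 0)
position 7: 010 → 1  (bit 2 = 1)
position 6: 001 → 0  (bit 1 = 0)
position 4: 000 → 1  (bit 0 = 1)
bits b7..b0 = 01000101 = 69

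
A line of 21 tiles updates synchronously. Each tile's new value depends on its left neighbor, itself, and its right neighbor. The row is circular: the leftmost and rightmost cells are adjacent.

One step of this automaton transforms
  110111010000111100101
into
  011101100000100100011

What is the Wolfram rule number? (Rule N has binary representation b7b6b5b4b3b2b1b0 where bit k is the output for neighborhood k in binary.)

104

position 0: 111 → 0  (bit 7 = 0)
position 1: 110 → 1  (bit 6 = 1)
position 2: 101 → 1  (bit 5 = 1)
position 8: 100 → 0  (bit 4 = 0)
position 3: 011 → 1  (bit 3 = 1)
position 7: 010 → 0  (bit 2 = 0)
position 11: 001 → 0  (bit 1 = 0)
position 9: 000 → 0  (bit 0 = 0)
bits b7..b0 = 01101000 = 104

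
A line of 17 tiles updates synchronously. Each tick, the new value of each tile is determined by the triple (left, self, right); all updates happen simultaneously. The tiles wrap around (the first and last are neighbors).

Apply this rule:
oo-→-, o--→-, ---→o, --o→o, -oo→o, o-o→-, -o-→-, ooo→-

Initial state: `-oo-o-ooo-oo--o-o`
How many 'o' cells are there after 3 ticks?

tick 1: -o----o---o--o---
tick 2: o--ooo--oo--o--oo
tick 3: --oo---oo--o--oo-
count of o: 7

7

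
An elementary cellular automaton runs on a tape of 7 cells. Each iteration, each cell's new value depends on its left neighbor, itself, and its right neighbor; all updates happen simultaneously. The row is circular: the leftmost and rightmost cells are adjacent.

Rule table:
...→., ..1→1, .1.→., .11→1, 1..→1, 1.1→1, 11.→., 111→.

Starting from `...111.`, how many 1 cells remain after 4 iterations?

..11..1
111.11.
1..11.1
.111.11
count of 1: 5

5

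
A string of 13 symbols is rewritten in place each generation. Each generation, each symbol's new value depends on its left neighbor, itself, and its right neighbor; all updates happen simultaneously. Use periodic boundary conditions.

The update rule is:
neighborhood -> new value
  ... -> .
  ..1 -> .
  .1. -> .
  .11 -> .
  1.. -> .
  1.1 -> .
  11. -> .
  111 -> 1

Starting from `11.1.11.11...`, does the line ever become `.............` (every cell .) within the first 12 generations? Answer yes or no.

yes

generation 1: .............
all cells are . at generation 1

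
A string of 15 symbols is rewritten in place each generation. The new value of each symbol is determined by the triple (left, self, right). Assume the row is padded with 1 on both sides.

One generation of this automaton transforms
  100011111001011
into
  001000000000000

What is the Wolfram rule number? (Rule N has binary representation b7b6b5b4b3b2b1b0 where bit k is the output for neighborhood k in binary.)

position 5: 111 → 0  (bit 7 = 0)
position 0: 110 → 0  (bit 6 = 0)
position 12: 101 → 0  (bit 5 = 0)
position 1: 100 → 0  (bit 4 = 0)
position 4: 011 → 0  (bit 3 = 0)
position 11: 010 → 0  (bit 2 = 0)
position 3: 001 → 0  (bit 1 = 0)
position 2: 000 → 1  (bit 0 = 1)
bits b7..b0 = 00000001 = 1

1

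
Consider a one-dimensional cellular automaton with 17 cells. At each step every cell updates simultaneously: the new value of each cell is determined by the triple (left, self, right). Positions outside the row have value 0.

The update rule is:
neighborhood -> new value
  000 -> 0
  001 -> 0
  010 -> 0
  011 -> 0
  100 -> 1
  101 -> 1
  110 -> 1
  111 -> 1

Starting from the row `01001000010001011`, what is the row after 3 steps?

00100100001000101
00010010000100010
00001001000010001

00001001000010001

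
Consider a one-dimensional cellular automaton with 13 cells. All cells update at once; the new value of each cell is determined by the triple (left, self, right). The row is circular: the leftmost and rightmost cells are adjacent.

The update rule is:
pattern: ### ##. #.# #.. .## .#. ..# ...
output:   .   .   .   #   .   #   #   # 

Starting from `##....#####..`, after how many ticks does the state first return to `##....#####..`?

2

..####.....##
##....#####..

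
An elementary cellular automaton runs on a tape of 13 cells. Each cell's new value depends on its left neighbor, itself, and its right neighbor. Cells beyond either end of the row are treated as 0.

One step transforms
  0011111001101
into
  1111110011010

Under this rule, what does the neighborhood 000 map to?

At position 0 the neighborhood is 000; the next row has 1 there.

1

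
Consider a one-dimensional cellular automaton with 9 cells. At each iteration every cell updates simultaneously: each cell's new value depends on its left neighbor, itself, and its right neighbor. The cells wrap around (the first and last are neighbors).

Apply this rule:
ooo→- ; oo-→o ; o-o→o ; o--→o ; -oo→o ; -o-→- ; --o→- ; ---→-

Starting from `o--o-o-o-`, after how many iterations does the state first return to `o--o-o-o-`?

iteration 1: -o--o-o-o
iteration 2: o-o--o-o-
iteration 3: -o-o--o-o
iteration 4: o-o-o--o-
iteration 5: -o-o-o--o
iteration 6: o-o-o-o--
iteration 7: -o-o-o-o-
iteration 8: --o-o-o-o
iteration 9: o--o-o-o-

9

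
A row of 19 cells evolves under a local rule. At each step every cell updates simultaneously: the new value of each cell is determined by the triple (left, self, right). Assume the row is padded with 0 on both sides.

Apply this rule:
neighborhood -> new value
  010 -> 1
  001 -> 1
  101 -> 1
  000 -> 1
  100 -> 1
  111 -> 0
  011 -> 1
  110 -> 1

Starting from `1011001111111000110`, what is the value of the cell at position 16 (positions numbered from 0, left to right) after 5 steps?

1111111000001111111
1000001111111000001
1111111000001111111  (repeats step 1; period 2)
step 5: 1111111000001111111
position 16 holds 1

1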